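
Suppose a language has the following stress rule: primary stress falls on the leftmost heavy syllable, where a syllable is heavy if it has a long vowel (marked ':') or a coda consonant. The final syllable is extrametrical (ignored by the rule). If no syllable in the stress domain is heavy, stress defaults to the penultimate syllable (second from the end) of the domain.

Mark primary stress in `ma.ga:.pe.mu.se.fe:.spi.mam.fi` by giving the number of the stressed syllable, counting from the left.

The final syllable (9, fi) is extrametrical; the stress domain is syllables 1–8.
Weights: 1 ma L, 2 ga: H, 3 pe L, 4 mu L, 5 se L, 6 fe: H, 7 spi L, 8 mam H.
Heavy syllables in the domain: 2, 6, 8. The leftmost is syllable 2 (ga:).
Primary stress: syllable 2 → ma.ˈga:.pe.mu.se.fe:.spi.mam.fi.

2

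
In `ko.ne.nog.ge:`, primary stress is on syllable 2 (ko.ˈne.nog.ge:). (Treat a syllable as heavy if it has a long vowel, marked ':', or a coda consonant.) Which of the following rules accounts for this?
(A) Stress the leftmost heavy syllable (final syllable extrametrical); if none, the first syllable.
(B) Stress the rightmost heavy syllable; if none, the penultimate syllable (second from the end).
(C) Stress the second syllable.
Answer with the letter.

C

Rule A → syllable 3 (observed: 2).
Rule B → syllable 4 (observed: 2).
Rule C → syllable 2 ✓.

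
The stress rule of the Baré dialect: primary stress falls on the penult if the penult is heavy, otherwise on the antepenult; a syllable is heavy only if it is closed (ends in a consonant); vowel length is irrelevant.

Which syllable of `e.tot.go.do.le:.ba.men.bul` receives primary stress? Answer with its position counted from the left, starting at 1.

Weights: 6 ba L, 7 men H, 8 bul H.
The penult (syllable 7, men) is heavy, so it takes stress.
Primary stress: syllable 7 → e.tot.go.do.le:.ba.ˈmen.bul.

7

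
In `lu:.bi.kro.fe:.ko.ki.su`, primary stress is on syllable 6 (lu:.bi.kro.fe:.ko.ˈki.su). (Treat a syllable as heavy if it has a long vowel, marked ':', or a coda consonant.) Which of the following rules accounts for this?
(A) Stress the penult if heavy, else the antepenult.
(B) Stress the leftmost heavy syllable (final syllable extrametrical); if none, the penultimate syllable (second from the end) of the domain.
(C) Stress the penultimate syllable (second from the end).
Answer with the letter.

Rule A → syllable 5 (observed: 6).
Rule B → syllable 1 (observed: 6).
Rule C → syllable 6 ✓.

C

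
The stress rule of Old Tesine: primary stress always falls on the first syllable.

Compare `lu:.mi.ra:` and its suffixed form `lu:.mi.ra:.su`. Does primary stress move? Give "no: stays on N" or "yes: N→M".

Base `lu:.mi.ra:` (3 syllables):
  The word has 3 syllables; the first syllable is syllable 1 (lu:).
  → primary stress on syllable 1.
Suffixed `lu:.mi.ra:.su` (4 syllables):
  The word has 4 syllables; the first syllable is syllable 1 (lu:).
  → primary stress on syllable 1.

no: stays on 1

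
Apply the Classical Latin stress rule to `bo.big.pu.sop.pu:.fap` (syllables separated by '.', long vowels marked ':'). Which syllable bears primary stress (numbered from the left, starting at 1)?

Classical Latin: stress the penult if heavy (long vowel or closed), else the antepenult.
Weights: 4 sop H, 5 pu: H, 6 fap H.
The penult (syllable 5, pu:) is heavy, so it takes stress.
Stress on syllable 5: bo.big.pu.sop.ˈpu:.fap.

5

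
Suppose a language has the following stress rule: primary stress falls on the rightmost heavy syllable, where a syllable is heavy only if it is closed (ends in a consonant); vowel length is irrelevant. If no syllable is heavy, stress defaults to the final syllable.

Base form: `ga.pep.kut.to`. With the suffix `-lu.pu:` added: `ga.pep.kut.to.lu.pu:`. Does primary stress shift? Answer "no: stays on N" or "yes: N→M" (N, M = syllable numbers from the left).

no: stays on 3

Base `ga.pep.kut.to` (4 syllables):
  Weights: 1 ga L, 2 pep H, 3 kut H, 4 to L.
  Heavy syllables in the domain: 2, 3. The rightmost is syllable 3 (kut).
  → primary stress on syllable 3.
Suffixed `ga.pep.kut.to.lu.pu:` (6 syllables):
  Weights: 1 ga L, 2 pep H, 3 kut H, 4 to L, 5 lu L, 6 pu: L.
  Heavy syllables in the domain: 2, 3. The rightmost is syllable 3 (kut).
  → primary stress on syllable 3.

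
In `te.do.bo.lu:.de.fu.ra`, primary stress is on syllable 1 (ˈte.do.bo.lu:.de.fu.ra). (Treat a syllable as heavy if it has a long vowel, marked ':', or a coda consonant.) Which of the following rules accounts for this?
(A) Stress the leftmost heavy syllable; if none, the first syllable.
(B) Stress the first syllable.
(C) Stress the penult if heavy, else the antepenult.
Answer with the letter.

Rule A → syllable 4 (observed: 1).
Rule B → syllable 1 ✓.
Rule C → syllable 5 (observed: 1).

B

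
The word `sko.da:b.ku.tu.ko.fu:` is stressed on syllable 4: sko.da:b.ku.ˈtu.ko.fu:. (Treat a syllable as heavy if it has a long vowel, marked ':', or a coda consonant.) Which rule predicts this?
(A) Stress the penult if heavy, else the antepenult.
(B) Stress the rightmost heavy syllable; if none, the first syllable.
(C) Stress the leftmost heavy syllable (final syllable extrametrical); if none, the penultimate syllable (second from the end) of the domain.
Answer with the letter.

Rule A → syllable 4 ✓.
Rule B → syllable 6 (observed: 4).
Rule C → syllable 2 (observed: 4).

A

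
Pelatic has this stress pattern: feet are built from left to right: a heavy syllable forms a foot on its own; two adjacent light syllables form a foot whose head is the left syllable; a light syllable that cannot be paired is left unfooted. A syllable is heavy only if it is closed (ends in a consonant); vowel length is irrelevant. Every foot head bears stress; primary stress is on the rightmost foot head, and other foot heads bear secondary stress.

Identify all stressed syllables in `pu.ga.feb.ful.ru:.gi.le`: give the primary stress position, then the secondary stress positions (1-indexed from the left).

primary 5, secondary 1, 3, 4

Weights: 1 pu L, 2 ga L, 3 feb H, 4 ful H, 5 ru: L, 6 gi L, 7 le L.
Parse left to right (heavy = foot alone; LL = one foot; stranded L unfooted): (ˈpu.ga) (ˈfeb) (ˈful) (ˈru:.gi) le.
Foot heads: 1, 3, 4, 5.
Primary stress on the rightmost head = syllable 5.
Secondary stress on 1, 3, 4: ˌpu.ga.ˌfeb.ˌful.ˈru:.gi.le.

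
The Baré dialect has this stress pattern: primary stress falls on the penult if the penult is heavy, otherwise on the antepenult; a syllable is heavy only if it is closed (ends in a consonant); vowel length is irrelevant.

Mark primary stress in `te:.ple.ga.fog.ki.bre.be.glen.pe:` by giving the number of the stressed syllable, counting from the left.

8

Weights: 7 be L, 8 glen H, 9 pe: L.
The penult (syllable 8, glen) is heavy, so it takes stress.
Primary stress: syllable 8 → te:.ple.ga.fog.ki.bre.be.ˈglen.pe:.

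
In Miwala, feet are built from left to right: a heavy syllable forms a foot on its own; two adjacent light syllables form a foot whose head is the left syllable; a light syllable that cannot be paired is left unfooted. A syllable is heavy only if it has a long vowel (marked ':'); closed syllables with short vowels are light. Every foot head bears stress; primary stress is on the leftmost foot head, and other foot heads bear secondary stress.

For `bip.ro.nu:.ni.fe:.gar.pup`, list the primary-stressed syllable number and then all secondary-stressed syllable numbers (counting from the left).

primary 1, secondary 3, 5, 6

Weights: 1 bip L, 2 ro L, 3 nu: H, 4 ni L, 5 fe: H, 6 gar L, 7 pup L.
Parse left to right (heavy = foot alone; LL = one foot; stranded L unfooted): (ˈbip.ro) (ˈnu:) ni (ˈfe:) (ˈgar.pup).
Foot heads: 1, 3, 5, 6.
Primary stress on the leftmost head = syllable 1.
Secondary stress on 3, 5, 6: ˈbip.ro.ˌnu:.ni.ˌfe:.ˌgar.pup.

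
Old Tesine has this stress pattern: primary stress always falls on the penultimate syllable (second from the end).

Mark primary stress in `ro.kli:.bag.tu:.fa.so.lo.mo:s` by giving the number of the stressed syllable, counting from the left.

7

The word has 8 syllables; the penultimate syllable (second from the end) is syllable 7 (lo).
Primary stress: syllable 7 → ro.kli:.bag.tu:.fa.so.ˈlo.mo:s.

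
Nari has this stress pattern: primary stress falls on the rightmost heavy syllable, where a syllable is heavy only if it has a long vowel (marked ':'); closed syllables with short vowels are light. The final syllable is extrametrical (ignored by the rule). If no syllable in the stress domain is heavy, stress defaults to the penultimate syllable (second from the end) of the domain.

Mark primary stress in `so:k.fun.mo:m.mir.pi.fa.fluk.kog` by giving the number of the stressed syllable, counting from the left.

3

The final syllable (8, kog) is extrametrical; the stress domain is syllables 1–7.
Weights: 1 so:k H, 2 fun L, 3 mo:m H, 4 mir L, 5 pi L, 6 fa L, 7 fluk L.
Heavy syllables in the domain: 1, 3. The rightmost is syllable 3 (mo:m).
Primary stress: syllable 3 → so:k.fun.ˈmo:m.mir.pi.fa.fluk.kog.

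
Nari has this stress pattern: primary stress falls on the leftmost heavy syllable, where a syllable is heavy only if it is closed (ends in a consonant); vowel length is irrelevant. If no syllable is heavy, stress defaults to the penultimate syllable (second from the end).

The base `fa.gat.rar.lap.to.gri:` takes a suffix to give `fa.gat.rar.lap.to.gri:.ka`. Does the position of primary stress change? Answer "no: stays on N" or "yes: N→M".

no: stays on 2

Base `fa.gat.rar.lap.to.gri:` (6 syllables):
  Weights: 1 fa L, 2 gat H, 3 rar H, 4 lap H, 5 to L, 6 gri: L.
  Heavy syllables in the domain: 2, 3, 4. The leftmost is syllable 2 (gat).
  → primary stress on syllable 2.
Suffixed `fa.gat.rar.lap.to.gri:.ka` (7 syllables):
  Weights: 1 fa L, 2 gat H, 3 rar H, 4 lap H, 5 to L, 6 gri: L, 7 ka L.
  Heavy syllables in the domain: 2, 3, 4. The leftmost is syllable 2 (gat).
  → primary stress on syllable 2.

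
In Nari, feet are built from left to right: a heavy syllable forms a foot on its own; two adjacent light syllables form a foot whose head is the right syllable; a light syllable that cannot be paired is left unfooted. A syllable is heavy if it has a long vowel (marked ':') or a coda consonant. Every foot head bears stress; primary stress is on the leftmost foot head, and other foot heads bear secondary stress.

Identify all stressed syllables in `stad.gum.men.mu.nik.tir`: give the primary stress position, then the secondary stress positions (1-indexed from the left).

primary 1, secondary 2, 3, 5, 6

Weights: 1 stad H, 2 gum H, 3 men H, 4 mu L, 5 nik H, 6 tir H.
Parse left to right (heavy = foot alone; LL = one foot; stranded L unfooted): (ˈstad) (ˈgum) (ˈmen) mu (ˈnik) (ˈtir).
Foot heads: 1, 2, 3, 5, 6.
Primary stress on the leftmost head = syllable 1.
Secondary stress on 2, 3, 5, 6: ˈstad.ˌgum.ˌmen.mu.ˌnik.ˌtir.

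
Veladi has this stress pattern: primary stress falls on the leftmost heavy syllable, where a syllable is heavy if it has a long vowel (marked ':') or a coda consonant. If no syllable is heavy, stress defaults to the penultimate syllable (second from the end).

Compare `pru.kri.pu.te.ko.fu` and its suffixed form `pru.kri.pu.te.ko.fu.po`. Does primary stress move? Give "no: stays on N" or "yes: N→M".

yes: 5→6

Base `pru.kri.pu.te.ko.fu` (6 syllables):
  Weights: 1 pru L, 2 kri L, 3 pu L, 4 te L, 5 ko L, 6 fu L.
  No heavy syllable in the domain; default to the penultimate syllable (second from the end) = syllable 5.
  → primary stress on syllable 5.
Suffixed `pru.kri.pu.te.ko.fu.po` (7 syllables):
  Weights: 1 pru L, 2 kri L, 3 pu L, 4 te L, 5 ko L, 6 fu L, 7 po L.
  No heavy syllable in the domain; default to the penultimate syllable (second from the end) = syllable 6.
  → primary stress on syllable 6.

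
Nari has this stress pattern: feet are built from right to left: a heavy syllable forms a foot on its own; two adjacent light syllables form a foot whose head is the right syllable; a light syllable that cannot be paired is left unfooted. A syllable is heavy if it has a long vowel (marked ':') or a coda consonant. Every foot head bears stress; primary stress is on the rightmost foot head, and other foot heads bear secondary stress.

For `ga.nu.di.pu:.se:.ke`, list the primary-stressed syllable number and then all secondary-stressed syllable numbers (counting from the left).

primary 5, secondary 3, 4

Weights: 1 ga L, 2 nu L, 3 di L, 4 pu: H, 5 se: H, 6 ke L.
Parse right to left (heavy = foot alone; LL = one foot; stranded L unfooted): ga (nu.ˈdi) (ˈpu:) (ˈse:) ke.
Foot heads: 3, 4, 5.
Primary stress on the rightmost head = syllable 5.
Secondary stress on 3, 4: ga.nu.ˌdi.ˌpu:.ˈse:.ke.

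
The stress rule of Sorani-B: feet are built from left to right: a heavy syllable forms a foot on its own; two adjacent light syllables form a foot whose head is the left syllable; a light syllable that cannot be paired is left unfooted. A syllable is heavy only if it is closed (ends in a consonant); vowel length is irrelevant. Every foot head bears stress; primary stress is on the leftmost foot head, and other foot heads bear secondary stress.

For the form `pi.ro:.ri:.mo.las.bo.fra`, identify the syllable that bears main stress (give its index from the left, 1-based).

Weights: 1 pi L, 2 ro: L, 3 ri: L, 4 mo L, 5 las H, 6 bo L, 7 fra L.
Parse left to right (heavy = foot alone; LL = one foot; stranded L unfooted): (ˈpi.ro:) (ˈri:.mo) (ˈlas) (ˈbo.fra).
Foot heads: 1, 3, 5, 6.
Primary stress on the leftmost head = syllable 1.
Primary stress: syllable 1 → ˈpi.ro:.ri:.mo.las.bo.fra.

1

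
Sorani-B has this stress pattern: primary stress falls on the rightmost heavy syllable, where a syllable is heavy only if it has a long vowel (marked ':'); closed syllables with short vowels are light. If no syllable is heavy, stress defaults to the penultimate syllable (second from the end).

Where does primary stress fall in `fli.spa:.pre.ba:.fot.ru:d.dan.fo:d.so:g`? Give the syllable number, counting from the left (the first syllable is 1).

Weights: 1 fli L, 2 spa: H, 3 pre L, 4 ba: H, 5 fot L, 6 ru:d H, 7 dan L, 8 fo:d H, 9 so:g H.
Heavy syllables in the domain: 2, 4, 6, 8, 9. The rightmost is syllable 9 (so:g).
Primary stress: syllable 9 → fli.spa:.pre.ba:.fot.ru:d.dan.fo:d.ˈso:g.

9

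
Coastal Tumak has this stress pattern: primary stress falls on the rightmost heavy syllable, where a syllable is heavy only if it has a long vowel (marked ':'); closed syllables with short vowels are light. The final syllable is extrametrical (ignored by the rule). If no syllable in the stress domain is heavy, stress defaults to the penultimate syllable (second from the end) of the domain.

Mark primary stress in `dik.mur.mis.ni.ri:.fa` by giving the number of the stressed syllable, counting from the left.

The final syllable (6, fa) is extrametrical; the stress domain is syllables 1–5.
Weights: 1 dik L, 2 mur L, 3 mis L, 4 ni L, 5 ri: H.
Heavy syllables in the domain: 5. The rightmost is syllable 5 (ri:).
Primary stress: syllable 5 → dik.mur.mis.ni.ˈri:.fa.

5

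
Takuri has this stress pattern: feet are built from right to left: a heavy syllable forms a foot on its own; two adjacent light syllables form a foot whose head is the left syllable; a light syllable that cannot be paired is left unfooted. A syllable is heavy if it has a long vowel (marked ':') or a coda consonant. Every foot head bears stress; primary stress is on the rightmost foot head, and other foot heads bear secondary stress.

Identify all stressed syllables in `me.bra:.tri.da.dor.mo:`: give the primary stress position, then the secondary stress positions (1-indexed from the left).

primary 6, secondary 2, 3, 5

Weights: 1 me L, 2 bra: H, 3 tri L, 4 da L, 5 dor H, 6 mo: H.
Parse right to left (heavy = foot alone; LL = one foot; stranded L unfooted): me (ˈbra:) (ˈtri.da) (ˈdor) (ˈmo:).
Foot heads: 2, 3, 5, 6.
Primary stress on the rightmost head = syllable 6.
Secondary stress on 2, 3, 5: me.ˌbra:.ˌtri.da.ˌdor.ˈmo:.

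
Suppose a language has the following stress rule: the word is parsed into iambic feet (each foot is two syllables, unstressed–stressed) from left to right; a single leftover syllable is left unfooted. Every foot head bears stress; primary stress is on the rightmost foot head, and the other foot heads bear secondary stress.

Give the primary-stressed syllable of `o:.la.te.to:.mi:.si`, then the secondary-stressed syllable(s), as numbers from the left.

Parse left to right into iambic (σˈσ) feet: (o:.ˈla) (te.ˈto:) (mi:.ˈsi).
Foot heads (stressed positions): 2, 4, 6.
End Rule Rightmost: primary stress on the rightmost head = syllable 6.
Secondary stress on 2, 4: o:.ˌla.te.ˌto:.mi:.ˈsi.

primary 6, secondary 2, 4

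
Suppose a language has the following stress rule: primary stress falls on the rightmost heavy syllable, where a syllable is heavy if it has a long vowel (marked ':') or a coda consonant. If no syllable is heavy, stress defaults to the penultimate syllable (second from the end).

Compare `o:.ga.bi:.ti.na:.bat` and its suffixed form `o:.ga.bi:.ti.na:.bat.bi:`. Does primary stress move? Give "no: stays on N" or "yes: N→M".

Base `o:.ga.bi:.ti.na:.bat` (6 syllables):
  Weights: 1 o: H, 2 ga L, 3 bi: H, 4 ti L, 5 na: H, 6 bat H.
  Heavy syllables in the domain: 1, 3, 5, 6. The rightmost is syllable 6 (bat).
  → primary stress on syllable 6.
Suffixed `o:.ga.bi:.ti.na:.bat.bi:` (7 syllables):
  Weights: 1 o: H, 2 ga L, 3 bi: H, 4 ti L, 5 na: H, 6 bat H, 7 bi: H.
  Heavy syllables in the domain: 1, 3, 5, 6, 7. The rightmost is syllable 7 (bi:).
  → primary stress on syllable 7.

yes: 6→7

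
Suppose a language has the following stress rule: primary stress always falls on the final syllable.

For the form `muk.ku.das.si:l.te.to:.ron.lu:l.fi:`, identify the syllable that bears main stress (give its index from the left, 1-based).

9

The word has 9 syllables; the final syllable is syllable 9 (fi:).
Primary stress: syllable 9 → muk.ku.das.si:l.te.to:.ron.lu:l.ˈfi:.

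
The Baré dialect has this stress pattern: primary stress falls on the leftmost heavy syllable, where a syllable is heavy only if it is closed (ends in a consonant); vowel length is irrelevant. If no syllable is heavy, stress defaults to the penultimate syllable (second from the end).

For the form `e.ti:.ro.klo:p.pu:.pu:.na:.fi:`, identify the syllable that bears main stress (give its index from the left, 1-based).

Weights: 1 e L, 2 ti: L, 3 ro L, 4 klo:p H, 5 pu: L, 6 pu: L, 7 na: L, 8 fi: L.
Heavy syllables in the domain: 4. The leftmost is syllable 4 (klo:p).
Primary stress: syllable 4 → e.ti:.ro.ˈklo:p.pu:.pu:.na:.fi:.

4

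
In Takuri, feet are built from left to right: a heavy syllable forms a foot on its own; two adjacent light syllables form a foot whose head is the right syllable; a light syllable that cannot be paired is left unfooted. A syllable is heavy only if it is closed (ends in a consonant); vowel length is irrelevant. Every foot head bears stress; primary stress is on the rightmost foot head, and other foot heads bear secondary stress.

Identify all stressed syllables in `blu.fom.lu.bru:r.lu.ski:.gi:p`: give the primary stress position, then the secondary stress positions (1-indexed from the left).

primary 7, secondary 2, 4, 6

Weights: 1 blu L, 2 fom H, 3 lu L, 4 bru:r H, 5 lu L, 6 ski: L, 7 gi:p H.
Parse left to right (heavy = foot alone; LL = one foot; stranded L unfooted): blu (ˈfom) lu (ˈbru:r) (lu.ˈski:) (ˈgi:p).
Foot heads: 2, 4, 6, 7.
Primary stress on the rightmost head = syllable 7.
Secondary stress on 2, 4, 6: blu.ˌfom.lu.ˌbru:r.lu.ˌski:.ˈgi:p.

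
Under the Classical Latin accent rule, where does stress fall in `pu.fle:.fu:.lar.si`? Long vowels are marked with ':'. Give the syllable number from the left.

4

Classical Latin: stress the penult if heavy (long vowel or closed), else the antepenult.
Weights: 3 fu: H, 4 lar H, 5 si L.
The penult (syllable 4, lar) is heavy, so it takes stress.
Stress on syllable 4: pu.fle:.fu:.ˈlar.si.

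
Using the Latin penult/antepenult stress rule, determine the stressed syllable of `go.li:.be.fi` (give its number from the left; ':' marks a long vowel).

2

Classical Latin: stress the penult if heavy (long vowel or closed), else the antepenult.
Weights: 2 li: H, 3 be L, 4 fi L.
The penult (syllable 3, be) is light, so stress falls on the antepenult (syllable 2, li:).
Stress on syllable 2: go.ˈli:.be.fi.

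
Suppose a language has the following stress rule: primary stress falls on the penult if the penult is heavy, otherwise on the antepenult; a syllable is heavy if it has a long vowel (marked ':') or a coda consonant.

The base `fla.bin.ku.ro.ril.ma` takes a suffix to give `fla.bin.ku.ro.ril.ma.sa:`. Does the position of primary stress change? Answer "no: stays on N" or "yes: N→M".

no: stays on 5

Base `fla.bin.ku.ro.ril.ma` (6 syllables):
  Weights: 4 ro L, 5 ril H, 6 ma L.
  The penult (syllable 5, ril) is heavy, so it takes stress.
  → primary stress on syllable 5.
Suffixed `fla.bin.ku.ro.ril.ma.sa:` (7 syllables):
  Weights: 5 ril H, 6 ma L, 7 sa: H.
  The penult (syllable 6, ma) is light, so stress falls on the antepenult (syllable 5, ril).
  → primary stress on syllable 5.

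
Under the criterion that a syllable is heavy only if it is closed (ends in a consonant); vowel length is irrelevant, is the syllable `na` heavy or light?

light

`na`: short vowel, open (no coda). Open (no coda) → light.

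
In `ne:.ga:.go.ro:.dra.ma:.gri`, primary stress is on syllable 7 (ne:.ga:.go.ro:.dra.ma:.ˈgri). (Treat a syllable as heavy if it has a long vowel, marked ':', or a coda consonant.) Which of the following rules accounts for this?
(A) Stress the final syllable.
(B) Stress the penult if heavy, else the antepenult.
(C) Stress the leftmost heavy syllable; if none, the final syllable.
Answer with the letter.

A

Rule A → syllable 7 ✓.
Rule B → syllable 6 (observed: 7).
Rule C → syllable 1 (observed: 7).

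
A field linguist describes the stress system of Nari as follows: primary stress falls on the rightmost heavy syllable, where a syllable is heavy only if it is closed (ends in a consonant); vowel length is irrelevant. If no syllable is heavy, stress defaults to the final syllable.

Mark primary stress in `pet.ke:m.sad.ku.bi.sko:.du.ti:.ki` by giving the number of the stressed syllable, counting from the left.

3

Weights: 1 pet H, 2 ke:m H, 3 sad H, 4 ku L, 5 bi L, 6 sko: L, 7 du L, 8 ti: L, 9 ki L.
Heavy syllables in the domain: 1, 2, 3. The rightmost is syllable 3 (sad).
Primary stress: syllable 3 → pet.ke:m.ˈsad.ku.bi.sko:.du.ti:.ki.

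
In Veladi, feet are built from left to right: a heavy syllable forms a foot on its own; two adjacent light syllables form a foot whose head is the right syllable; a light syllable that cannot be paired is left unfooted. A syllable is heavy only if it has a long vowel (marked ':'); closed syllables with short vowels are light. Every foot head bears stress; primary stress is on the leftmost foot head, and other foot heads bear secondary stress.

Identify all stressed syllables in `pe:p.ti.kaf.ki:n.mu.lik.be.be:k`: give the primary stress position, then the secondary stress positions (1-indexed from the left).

Weights: 1 pe:p H, 2 ti L, 3 kaf L, 4 ki:n H, 5 mu L, 6 lik L, 7 be L, 8 be:k H.
Parse left to right (heavy = foot alone; LL = one foot; stranded L unfooted): (ˈpe:p) (ti.ˈkaf) (ˈki:n) (mu.ˈlik) be (ˈbe:k).
Foot heads: 1, 3, 4, 6, 8.
Primary stress on the leftmost head = syllable 1.
Secondary stress on 3, 4, 6, 8: ˈpe:p.ti.ˌkaf.ˌki:n.mu.ˌlik.be.ˌbe:k.

primary 1, secondary 3, 4, 6, 8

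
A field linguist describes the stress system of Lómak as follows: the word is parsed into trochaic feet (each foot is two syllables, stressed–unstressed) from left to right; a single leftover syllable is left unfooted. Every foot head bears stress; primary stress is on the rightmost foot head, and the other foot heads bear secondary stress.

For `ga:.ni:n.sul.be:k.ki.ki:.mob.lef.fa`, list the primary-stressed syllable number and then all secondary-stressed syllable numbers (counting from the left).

primary 7, secondary 1, 3, 5

Parse left to right into trochaic (ˈσσ) feet: (ˈga:.ni:n) (ˈsul.be:k) (ˈki.ki:) (ˈmob.lef) fa. Syllable 9 is left unfooted.
Foot heads (stressed positions): 1, 3, 5, 7.
End Rule Rightmost: primary stress on the rightmost head = syllable 7.
Secondary stress on 1, 3, 5: ˌga:.ni:n.ˌsul.be:k.ˌki.ki:.ˈmob.lef.fa.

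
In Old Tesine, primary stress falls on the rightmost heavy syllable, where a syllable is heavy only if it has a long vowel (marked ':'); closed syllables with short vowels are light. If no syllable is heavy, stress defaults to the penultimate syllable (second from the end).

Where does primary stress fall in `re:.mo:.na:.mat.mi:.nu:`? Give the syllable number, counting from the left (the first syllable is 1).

6

Weights: 1 re: H, 2 mo: H, 3 na: H, 4 mat L, 5 mi: H, 6 nu: H.
Heavy syllables in the domain: 1, 2, 3, 5, 6. The rightmost is syllable 6 (nu:).
Primary stress: syllable 6 → re:.mo:.na:.mat.mi:.ˈnu:.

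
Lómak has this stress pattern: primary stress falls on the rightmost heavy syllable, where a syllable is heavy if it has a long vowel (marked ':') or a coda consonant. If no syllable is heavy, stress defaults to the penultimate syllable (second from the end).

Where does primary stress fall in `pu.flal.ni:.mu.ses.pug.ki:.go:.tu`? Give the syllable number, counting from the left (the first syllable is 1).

Weights: 1 pu L, 2 flal H, 3 ni: H, 4 mu L, 5 ses H, 6 pug H, 7 ki: H, 8 go: H, 9 tu L.
Heavy syllables in the domain: 2, 3, 5, 6, 7, 8. The rightmost is syllable 8 (go:).
Primary stress: syllable 8 → pu.flal.ni:.mu.ses.pug.ki:.ˈgo:.tu.

8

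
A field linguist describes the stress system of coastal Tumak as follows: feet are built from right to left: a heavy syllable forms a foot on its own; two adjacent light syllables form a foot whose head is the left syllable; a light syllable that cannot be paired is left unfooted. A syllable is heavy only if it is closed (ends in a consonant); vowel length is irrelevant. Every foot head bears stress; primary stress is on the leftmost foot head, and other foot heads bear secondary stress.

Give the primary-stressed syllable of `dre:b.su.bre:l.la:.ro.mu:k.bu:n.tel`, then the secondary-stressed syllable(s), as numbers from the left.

primary 1, secondary 3, 4, 6, 7, 8

Weights: 1 dre:b H, 2 su L, 3 bre:l H, 4 la: L, 5 ro L, 6 mu:k H, 7 bu:n H, 8 tel H.
Parse right to left (heavy = foot alone; LL = one foot; stranded L unfooted): (ˈdre:b) su (ˈbre:l) (ˈla:.ro) (ˈmu:k) (ˈbu:n) (ˈtel).
Foot heads: 1, 3, 4, 6, 7, 8.
Primary stress on the leftmost head = syllable 1.
Secondary stress on 3, 4, 6, 7, 8: ˈdre:b.su.ˌbre:l.ˌla:.ro.ˌmu:k.ˌbu:n.ˌtel.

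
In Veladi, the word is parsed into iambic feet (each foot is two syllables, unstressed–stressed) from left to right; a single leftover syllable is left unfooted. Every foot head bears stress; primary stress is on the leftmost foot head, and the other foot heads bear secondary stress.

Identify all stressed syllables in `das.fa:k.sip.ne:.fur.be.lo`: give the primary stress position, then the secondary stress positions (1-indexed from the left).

primary 2, secondary 4, 6

Parse left to right into iambic (σˈσ) feet: (das.ˈfa:k) (sip.ˈne:) (fur.ˈbe) lo. Syllable 7 is left unfooted.
Foot heads (stressed positions): 2, 4, 6.
End Rule Leftmost: primary stress on the leftmost head = syllable 2.
Secondary stress on 4, 6: das.ˈfa:k.sip.ˌne:.fur.ˌbe.lo.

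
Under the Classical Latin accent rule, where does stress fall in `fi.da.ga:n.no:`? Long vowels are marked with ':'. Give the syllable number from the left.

3

Classical Latin: stress the penult if heavy (long vowel or closed), else the antepenult.
Weights: 2 da L, 3 ga:n H, 4 no: H.
The penult (syllable 3, ga:n) is heavy, so it takes stress.
Stress on syllable 3: fi.da.ˈga:n.no:.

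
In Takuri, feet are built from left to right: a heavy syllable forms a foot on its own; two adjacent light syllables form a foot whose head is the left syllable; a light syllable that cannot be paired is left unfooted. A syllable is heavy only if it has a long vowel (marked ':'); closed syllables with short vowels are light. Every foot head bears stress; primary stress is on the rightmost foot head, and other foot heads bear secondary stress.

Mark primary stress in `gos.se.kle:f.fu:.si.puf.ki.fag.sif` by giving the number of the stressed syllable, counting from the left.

Weights: 1 gos L, 2 se L, 3 kle:f H, 4 fu: H, 5 si L, 6 puf L, 7 ki L, 8 fag L, 9 sif L.
Parse left to right (heavy = foot alone; LL = one foot; stranded L unfooted): (ˈgos.se) (ˈkle:f) (ˈfu:) (ˈsi.puf) (ˈki.fag) sif.
Foot heads: 1, 3, 4, 5, 7.
Primary stress on the rightmost head = syllable 7.
Primary stress: syllable 7 → gos.se.kle:f.fu:.si.puf.ˈki.fag.sif.

7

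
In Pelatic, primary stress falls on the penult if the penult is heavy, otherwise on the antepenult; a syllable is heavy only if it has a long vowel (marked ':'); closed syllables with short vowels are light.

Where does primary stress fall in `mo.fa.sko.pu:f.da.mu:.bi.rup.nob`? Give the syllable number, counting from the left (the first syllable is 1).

7

Weights: 7 bi L, 8 rup L, 9 nob L.
The penult (syllable 8, rup) is light, so stress falls on the antepenult (syllable 7, bi).
Primary stress: syllable 7 → mo.fa.sko.pu:f.da.mu:.ˈbi.rup.nob.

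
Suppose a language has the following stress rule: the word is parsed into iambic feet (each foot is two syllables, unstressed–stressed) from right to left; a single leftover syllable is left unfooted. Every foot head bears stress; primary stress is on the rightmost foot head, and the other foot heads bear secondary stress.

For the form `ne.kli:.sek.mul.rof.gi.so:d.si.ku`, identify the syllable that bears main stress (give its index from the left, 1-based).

9

Parse right to left into iambic (σˈσ) feet: ne (kli:.ˈsek) (mul.ˈrof) (gi.ˈso:d) (si.ˈku). Syllable 1 is left unfooted.
Foot heads (stressed positions): 3, 5, 7, 9.
End Rule Rightmost: primary stress on the rightmost head = syllable 9.
Primary stress: syllable 9 → ne.kli:.sek.mul.rof.gi.so:d.si.ˈku.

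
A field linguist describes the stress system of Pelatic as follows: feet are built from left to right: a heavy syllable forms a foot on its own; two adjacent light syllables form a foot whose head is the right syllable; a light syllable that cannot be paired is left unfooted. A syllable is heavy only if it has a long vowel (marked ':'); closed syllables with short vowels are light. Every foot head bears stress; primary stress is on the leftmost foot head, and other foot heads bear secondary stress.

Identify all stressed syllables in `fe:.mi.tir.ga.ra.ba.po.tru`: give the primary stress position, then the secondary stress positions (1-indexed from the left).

primary 1, secondary 3, 5, 7

Weights: 1 fe: H, 2 mi L, 3 tir L, 4 ga L, 5 ra L, 6 ba L, 7 po L, 8 tru L.
Parse left to right (heavy = foot alone; LL = one foot; stranded L unfooted): (ˈfe:) (mi.ˈtir) (ga.ˈra) (ba.ˈpo) tru.
Foot heads: 1, 3, 5, 7.
Primary stress on the leftmost head = syllable 1.
Secondary stress on 3, 5, 7: ˈfe:.mi.ˌtir.ga.ˌra.ba.ˌpo.tru.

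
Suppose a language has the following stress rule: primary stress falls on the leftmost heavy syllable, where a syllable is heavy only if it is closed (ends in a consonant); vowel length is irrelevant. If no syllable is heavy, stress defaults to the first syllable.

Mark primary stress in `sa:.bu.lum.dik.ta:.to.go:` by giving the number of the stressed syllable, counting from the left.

3

Weights: 1 sa: L, 2 bu L, 3 lum H, 4 dik H, 5 ta: L, 6 to L, 7 go: L.
Heavy syllables in the domain: 3, 4. The leftmost is syllable 3 (lum).
Primary stress: syllable 3 → sa:.bu.ˈlum.dik.ta:.to.go:.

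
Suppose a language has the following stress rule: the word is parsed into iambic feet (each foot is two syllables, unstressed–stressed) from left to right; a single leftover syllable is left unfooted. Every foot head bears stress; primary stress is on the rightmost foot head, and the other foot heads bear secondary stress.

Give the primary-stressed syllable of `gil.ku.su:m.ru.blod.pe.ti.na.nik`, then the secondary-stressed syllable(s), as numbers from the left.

primary 8, secondary 2, 4, 6

Parse left to right into iambic (σˈσ) feet: (gil.ˈku) (su:m.ˈru) (blod.ˈpe) (ti.ˈna) nik. Syllable 9 is left unfooted.
Foot heads (stressed positions): 2, 4, 6, 8.
End Rule Rightmost: primary stress on the rightmost head = syllable 8.
Secondary stress on 2, 4, 6: gil.ˌku.su:m.ˌru.blod.ˌpe.ti.ˈna.nik.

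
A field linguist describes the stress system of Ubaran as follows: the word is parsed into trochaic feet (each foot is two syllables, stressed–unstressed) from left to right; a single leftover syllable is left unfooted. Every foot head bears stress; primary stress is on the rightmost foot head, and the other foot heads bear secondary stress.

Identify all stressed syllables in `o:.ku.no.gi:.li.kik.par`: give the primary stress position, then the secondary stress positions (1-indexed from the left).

primary 5, secondary 1, 3

Parse left to right into trochaic (ˈσσ) feet: (ˈo:.ku) (ˈno.gi:) (ˈli.kik) par. Syllable 7 is left unfooted.
Foot heads (stressed positions): 1, 3, 5.
End Rule Rightmost: primary stress on the rightmost head = syllable 5.
Secondary stress on 1, 3: ˌo:.ku.ˌno.gi:.ˈli.kik.par.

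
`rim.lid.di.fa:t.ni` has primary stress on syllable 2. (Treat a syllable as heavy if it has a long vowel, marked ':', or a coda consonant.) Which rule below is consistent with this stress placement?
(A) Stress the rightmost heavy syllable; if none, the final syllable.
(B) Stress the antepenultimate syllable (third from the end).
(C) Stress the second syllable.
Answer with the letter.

Rule A → syllable 4 (observed: 2).
Rule B → syllable 3 (observed: 2).
Rule C → syllable 2 ✓.

C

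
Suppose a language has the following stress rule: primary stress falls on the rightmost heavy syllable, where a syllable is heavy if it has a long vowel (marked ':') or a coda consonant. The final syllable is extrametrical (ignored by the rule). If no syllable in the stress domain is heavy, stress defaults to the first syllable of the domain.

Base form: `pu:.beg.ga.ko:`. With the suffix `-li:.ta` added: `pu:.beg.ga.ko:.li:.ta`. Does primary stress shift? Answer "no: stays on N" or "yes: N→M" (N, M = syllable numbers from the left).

Base `pu:.beg.ga.ko:` (4 syllables):
  The final syllable (4, ko:) is extrametrical; the stress domain is syllables 1–3.
  Weights: 1 pu: H, 2 beg H, 3 ga L.
  Heavy syllables in the domain: 1, 2. The rightmost is syllable 2 (beg).
  → primary stress on syllable 2.
Suffixed `pu:.beg.ga.ko:.li:.ta` (6 syllables):
  The final syllable (6, ta) is extrametrical; the stress domain is syllables 1–5.
  Weights: 1 pu: H, 2 beg H, 3 ga L, 4 ko: H, 5 li: H.
  Heavy syllables in the domain: 1, 2, 4, 5. The rightmost is syllable 5 (li:).
  → primary stress on syllable 5.

yes: 2→5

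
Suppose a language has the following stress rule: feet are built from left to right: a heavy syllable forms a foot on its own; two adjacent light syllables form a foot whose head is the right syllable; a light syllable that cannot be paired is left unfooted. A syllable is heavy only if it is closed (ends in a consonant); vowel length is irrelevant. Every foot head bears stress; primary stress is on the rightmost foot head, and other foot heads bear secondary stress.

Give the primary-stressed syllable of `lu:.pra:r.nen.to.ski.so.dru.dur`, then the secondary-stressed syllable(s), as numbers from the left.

Weights: 1 lu: L, 2 pra:r H, 3 nen H, 4 to L, 5 ski L, 6 so L, 7 dru L, 8 dur H.
Parse left to right (heavy = foot alone; LL = one foot; stranded L unfooted): lu: (ˈpra:r) (ˈnen) (to.ˈski) (so.ˈdru) (ˈdur).
Foot heads: 2, 3, 5, 7, 8.
Primary stress on the rightmost head = syllable 8.
Secondary stress on 2, 3, 5, 7: lu:.ˌpra:r.ˌnen.to.ˌski.so.ˌdru.ˈdur.

primary 8, secondary 2, 3, 5, 7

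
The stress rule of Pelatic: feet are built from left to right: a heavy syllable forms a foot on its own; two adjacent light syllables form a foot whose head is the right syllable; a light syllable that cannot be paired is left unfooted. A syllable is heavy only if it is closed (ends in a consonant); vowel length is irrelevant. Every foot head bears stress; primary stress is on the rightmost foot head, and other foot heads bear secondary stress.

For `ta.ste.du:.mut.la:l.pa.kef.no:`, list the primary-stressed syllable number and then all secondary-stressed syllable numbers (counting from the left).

primary 7, secondary 2, 4, 5

Weights: 1 ta L, 2 ste L, 3 du: L, 4 mut H, 5 la:l H, 6 pa L, 7 kef H, 8 no: L.
Parse left to right (heavy = foot alone; LL = one foot; stranded L unfooted): (ta.ˈste) du: (ˈmut) (ˈla:l) pa (ˈkef) no:.
Foot heads: 2, 4, 5, 7.
Primary stress on the rightmost head = syllable 7.
Secondary stress on 2, 4, 5: ta.ˌste.du:.ˌmut.ˌla:l.pa.ˈkef.no:.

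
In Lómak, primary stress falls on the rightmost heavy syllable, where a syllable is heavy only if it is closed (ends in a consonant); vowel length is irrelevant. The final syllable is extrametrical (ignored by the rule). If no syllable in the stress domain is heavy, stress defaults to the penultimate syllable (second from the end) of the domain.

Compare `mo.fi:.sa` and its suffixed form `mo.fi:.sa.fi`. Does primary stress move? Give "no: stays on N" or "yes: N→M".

Base `mo.fi:.sa` (3 syllables):
  The final syllable (3, sa) is extrametrical; the stress domain is syllables 1–2.
  Weights: 1 mo L, 2 fi: L.
  No heavy syllable in the domain; default to the penultimate syllable (second from the end) of the domain = syllable 1.
  → primary stress on syllable 1.
Suffixed `mo.fi:.sa.fi` (4 syllables):
  The final syllable (4, fi) is extrametrical; the stress domain is syllables 1–3.
  Weights: 1 mo L, 2 fi: L, 3 sa L.
  No heavy syllable in the domain; default to the penultimate syllable (second from the end) of the domain = syllable 2.
  → primary stress on syllable 2.

yes: 1→2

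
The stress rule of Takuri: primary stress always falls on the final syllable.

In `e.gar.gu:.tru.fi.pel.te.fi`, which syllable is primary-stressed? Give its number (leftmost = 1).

8

The word has 8 syllables; the final syllable is syllable 8 (fi).
Primary stress: syllable 8 → e.gar.gu:.tru.fi.pel.te.ˈfi.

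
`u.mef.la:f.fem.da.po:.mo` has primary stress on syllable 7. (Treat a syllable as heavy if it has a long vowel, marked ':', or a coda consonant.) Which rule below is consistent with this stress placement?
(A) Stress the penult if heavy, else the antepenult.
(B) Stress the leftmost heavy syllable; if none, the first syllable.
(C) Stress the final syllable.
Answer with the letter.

C

Rule A → syllable 6 (observed: 7).
Rule B → syllable 2 (observed: 7).
Rule C → syllable 7 ✓.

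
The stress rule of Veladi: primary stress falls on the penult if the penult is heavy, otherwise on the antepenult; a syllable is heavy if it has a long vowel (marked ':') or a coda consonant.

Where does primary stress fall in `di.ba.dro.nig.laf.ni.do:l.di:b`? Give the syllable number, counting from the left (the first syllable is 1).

7

Weights: 6 ni L, 7 do:l H, 8 di:b H.
The penult (syllable 7, do:l) is heavy, so it takes stress.
Primary stress: syllable 7 → di.ba.dro.nig.laf.ni.ˈdo:l.di:b.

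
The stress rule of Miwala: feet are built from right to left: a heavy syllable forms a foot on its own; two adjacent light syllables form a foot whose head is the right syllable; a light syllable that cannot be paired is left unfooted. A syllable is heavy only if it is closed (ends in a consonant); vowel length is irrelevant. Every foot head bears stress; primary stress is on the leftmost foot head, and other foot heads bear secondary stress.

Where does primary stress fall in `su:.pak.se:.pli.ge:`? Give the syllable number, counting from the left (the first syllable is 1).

2

Weights: 1 su: L, 2 pak H, 3 se: L, 4 pli L, 5 ge: L.
Parse right to left (heavy = foot alone; LL = one foot; stranded L unfooted): su: (ˈpak) se: (pli.ˈge:).
Foot heads: 2, 5.
Primary stress on the leftmost head = syllable 2.
Primary stress: syllable 2 → su:.ˈpak.se:.pli.ge:.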